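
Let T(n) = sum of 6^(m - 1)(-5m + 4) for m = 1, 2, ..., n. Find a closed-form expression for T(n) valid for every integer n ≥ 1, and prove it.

We claim T(n) = 6^n(-n + 1) - 1 for all n ≥ 1.
When n = 1: T(1) = -1, and the closed form gives -1. They agree.
Inductive step: suppose the statement holds for some m ≥ 1, so T(m) = 6^m(-m + 1) - 1.
Then T(m+1) = T(m) + (6^m(-5m - 1)) = (6^m(-m + 1) - 1) + (6^m(-5m - 1)).
Simplifying, T(m+1) = -6·6^m·m - 1 = 6^(m+1)(-(m+1) + 1) - 1,
which is the closed form with n = m+1.
This completes the induction.

T(n) = 6^n(-n + 1) - 1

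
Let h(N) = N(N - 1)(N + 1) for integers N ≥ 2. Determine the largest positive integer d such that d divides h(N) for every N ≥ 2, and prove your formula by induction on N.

Computing the first values: h(2) = 6 and h(3) = 24; gcd(6, 24) = 6, so d ≤ 6.
We prove 6 | N(N - 1)(N + 1) for all N ≥ 2 by induction on N.
When N = 2: h(2) = 6 = 6·(1), so 6 | h(2).
For the inductive step, assume it holds for an arbitrary i ≥ 2, i.e. 6 | h(i). Then
h(i+1) − h(i) = i·(i+1)·(i+2) − (i-1)·i·(i+1) = i·(i+1)·[(i+2) − (i-1)] = 3·i·(i+1). The product of 2 consecutive integers is divisible by (2)! = 2, so h(i+1) − h(i) is divisible by 3·2 = 6. By the inductive hypothesis 6 | h(i), hence 6 | h(i+1).
By the principle of mathematical induction, the result holds for all N ≥ 2.
Therefore the largest such d is 6.

d = 6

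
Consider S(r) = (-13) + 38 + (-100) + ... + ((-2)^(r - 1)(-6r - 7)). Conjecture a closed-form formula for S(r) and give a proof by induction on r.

S(r) = (-2)^r(2r + 3) - 3

We claim S(r) = (-2)^r(2r + 3) - 3 for all r ≥ 1.
Base step (r = 1): S(1) = -13, and the closed form gives -13. They agree.
For the inductive step, assume it holds for an arbitrary m ≥ 1, so S(m) = (-2)^m(2m + 3) - 3.
Then S(m+1) = S(m) + ((-2)^m(-6m - 13)) = ((-2)^m(2m + 3) - 3) + ((-2)^m(-6m - 13)).
Simplifying, S(m+1) = -4(-2)^m·m - 10(-2)^m - 3 = (-2)^(m+1)(2(m+1) + 3) - 3,
which is the closed form with r = m+1.
By induction, the statement is established for all r ≥ 1.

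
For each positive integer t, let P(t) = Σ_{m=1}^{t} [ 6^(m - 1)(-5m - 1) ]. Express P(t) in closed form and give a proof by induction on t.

We claim P(t) = -6^t·t for all t ≥ 1.
For the base case t = 1: P(1) = -6, and the closed form gives -6. They agree.
Suppose the result is true for t = m, so P(m) = -6^m·m.
Then P(m+1) = P(m) + (6^m(-5m - 6)) = (-6^m·m) + (6^m(-5m - 6)).
Simplifying, P(m+1) = 6^(m + 1)(-m - 1) = -6^(m+1)·(m+1),
which is the closed form with t = m+1.
Hence, by induction on t, the claim holds for every t ≥ 1.

P(t) = -6^t·t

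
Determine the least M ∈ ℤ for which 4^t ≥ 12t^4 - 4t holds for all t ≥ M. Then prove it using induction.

M = 8

At t = 7: 16384 < 28784, so the inequality fails and M ≥ 8. We prove 4^t ≥ 12t^4 - 4t for all t ≥ 8.
When t = 8: 4^t = 65536 and 12t^4 - 4t = 49120, so 65536 ≥ 49120.
Inductive step: assume the claim holds for t = i, so 4^i ≥ 12i^4 - 4i.
Then 4^(i + 1) = 4·(4^i) ≥ 4·(12i^4 - 4i).
Also, for i ≥ 8 we have 4·(12i^4 - 4i) ≥ 12(i+1)^4 - 4(i+1), since 4·(12i^4 - 4i) − (12(i+1)^4 - 4(i+1)) = 36i^4 - 48i^3 - 72i^2 - 60i - 8, which is nonnegative for all i ≥ 8.
Combining, 4^(i + 1) ≥ 12(i+1)^4 - 4(i+1).
Hence, by induction on t, the claim holds for every t ≥ 8.
Hence the smallest such M is 8.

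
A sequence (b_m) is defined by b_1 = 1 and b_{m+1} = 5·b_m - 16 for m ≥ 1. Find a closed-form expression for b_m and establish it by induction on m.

b_m = -3·5^(m - 1) + 4

Computing the first terms: b_1 = 1, b_2 = -11, b_3 = -71. This suggests b_m = -3·5^(m - 1) + 4.
For the base case m = 1: the formula gives 1 = 1 = b_1.
Inductive step: assume the claim holds for m = p, so b_p = -3·5^(p - 1) + 4.
Then b_{p+1} = 5·b_p - 16 = 5·(-3·5^(p - 1) + 4) - 16 = -3·5^p + 4 = -3·5^((p+1) - 1) + 4,
which is the claimed formula at m = p+1.
By induction, the statement is established for all m ≥ 1.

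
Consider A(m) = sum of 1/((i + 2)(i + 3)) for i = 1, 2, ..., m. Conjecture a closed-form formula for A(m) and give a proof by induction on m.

A(m) = m/(3(m + 3))

We claim A(m) = m/(3(m + 3)) for all m ≥ 1.
When m = 1: A(1) = 1/12, and the closed form gives 1/12. They agree.
For the inductive step, assume it holds for an arbitrary i ≥ 1, so A(i) = i/(3(i + 3)).
Then A(i+1) = A(i) + (1/((i + 3)(i + 4))) = (i/(3(i + 3))) + (1/((i + 3)(i + 4))).
Simplifying, A(i+1) = (i + 1)/(3(i + 4)) = (i+1)/(3((i+1) + 3)),
which is the closed form with m = i+1.
Hence, by induction on m, the claim holds for every m ≥ 1.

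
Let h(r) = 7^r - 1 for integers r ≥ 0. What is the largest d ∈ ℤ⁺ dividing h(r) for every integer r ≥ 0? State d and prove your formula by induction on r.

d = 6

Computing the first values: h(0) = 0 and h(1) = 6; gcd(0, 6) = 6, so d ≤ 6.
We prove 6 | 7^r - 1 for all r ≥ 0 by induction on r.
Base case (r = 0): h(0) = 0 = 6·(0), so 6 | h(0).
For the inductive step, assume it holds for an arbitrary p ≥ 0, i.e. 6 | h(p). Then
h(p+1) = 7^(p+1) - 1 = 7·(7^p - 1) + 6 = 7·h(p) + 6. The first term is divisible by 6 by the inductive hypothesis, and 6 is divisible by 6. Hence 6 | h(p+1).
By the principle of mathematical induction, the result holds for all r ≥ 0.
Therefore the largest such d is 6.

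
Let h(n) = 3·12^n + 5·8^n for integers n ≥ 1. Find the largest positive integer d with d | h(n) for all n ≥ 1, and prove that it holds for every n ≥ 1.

d = 4

Computing the first values: h(1) = 76 and h(2) = 752; gcd(76, 752) = 4, so d ≤ 4.
We prove 4 | 3·12^n + 5·8^n for all n ≥ 1 by induction on n.
Base case (n = 1): h(1) = 76 = 4·(19), so 4 | h(1).
Suppose the result is true for n = r, i.e. 4 | h(r). Then
h(r+1) − 12·h(r) = (3·12^(r+1) + 5·8^(r+1)) − 12·(3·12^r + 5·8^r) = (5)·8^r·(8 − 12) = (-20)·8^r. Since 4 | h(r) by the inductive hypothesis, 4 | 12·h(r); and 4 | -20 since -20 = 4·-5. Therefore 4 | h(r+1).
By the principle of mathematical induction, the result holds for all n ≥ 1.
Therefore the largest such d is 4.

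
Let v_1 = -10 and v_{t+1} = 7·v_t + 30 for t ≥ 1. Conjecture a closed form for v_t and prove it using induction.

v_t = -5·7^(t - 1) - 5

Computing the first terms: v_1 = -10, v_2 = -40, v_3 = -250. This suggests v_t = -5·7^(t - 1) - 5.
For the base case t = 1: the formula gives -10 = -10 = v_1.
For the inductive step, assume it holds for an arbitrary r ≥ 1, so v_r = -5·7^(r - 1) - 5.
Then v_{r+1} = 7·v_r + 30 = 7·(-5·7^(r - 1) - 5) + 30 = -5·7^r - 5 = -5·7^((r+1) - 1) - 5,
which is the claimed formula at t = r+1.
This completes the induction.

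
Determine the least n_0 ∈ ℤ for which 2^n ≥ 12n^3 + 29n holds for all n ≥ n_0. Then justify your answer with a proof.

At n = 15: 32768 < 40935, so the inequality fails and n_0 ≥ 16. We prove 2^n ≥ 12n^3 + 29n for all n ≥ 16.
Base step (n = 16): 2^n = 65536 and 12n^3 + 29n = 49616, so 65536 ≥ 49616.
Inductive step: assume the claim holds for n = i, so 2^i ≥ 12i^3 + 29i.
Then 2^(i + 1) = 2·(2^i) ≥ 2·(12i^3 + 29i).
Also, for i ≥ 16 we have 2·(12i^3 + 29i) ≥ 12(i+1)^3 + 29(i+1), since 2·(12i^3 + 29i) − (12(i+1)^3 + 29(i+1)) = 12i^3 - 36i^2 - 7i - 41, which is nonnegative for all i ≥ 16.
Combining, 2^(i + 1) ≥ 12(i+1)^3 + 29(i+1).
By the principle of mathematical induction, the result holds for all n ≥ 16.
Hence the smallest such n_0 is 16.

n_0 = 16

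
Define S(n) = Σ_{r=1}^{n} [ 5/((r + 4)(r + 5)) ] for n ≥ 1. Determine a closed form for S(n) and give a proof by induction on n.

We claim S(n) = n/(n + 5) for all n ≥ 1.
Base step (n = 1): S(1) = 1/6, and the closed form gives 1/6. They agree.
Suppose the result is true for n = r, so S(r) = r/(r + 5).
Then S(r+1) = S(r) + (5/((r + 5)(r + 6))) = (r/(r + 5)) + (5/((r + 5)(r + 6))).
Simplifying, S(r+1) = (r + 1)/(r + 6) = (r+1)/((r+1) + 5),
which is the closed form with n = r+1.
This completes the induction.

S(n) = n/(n + 5)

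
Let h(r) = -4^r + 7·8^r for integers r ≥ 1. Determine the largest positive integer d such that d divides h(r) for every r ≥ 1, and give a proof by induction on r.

d = 4

Computing the first values: h(1) = 52 and h(2) = 432; gcd(52, 432) = 4, so d ≤ 4.
We prove 4 | -4^r + 7·8^r for all r ≥ 1 by induction on r.
For the base case r = 1: h(1) = 52 = 4·(13), so 4 | h(1).
For the inductive step, assume it holds for an arbitrary k ≥ 1, i.e. 4 | h(k). Then
h(k+1) − 8·h(k) = (-4^(k+1) + 7·8^(k+1)) − 8·(-4^k + 7·8^k) = (-1)·4^k·(4 − 8) = (4)·4^k. Since 4 | h(k) by the inductive hypothesis, 4 | 8·h(k); and 4 | 4 since 4 = 4·1. Therefore 4 | h(k+1).
Hence, by induction on r, the claim holds for every r ≥ 1.
Therefore the largest such d is 4.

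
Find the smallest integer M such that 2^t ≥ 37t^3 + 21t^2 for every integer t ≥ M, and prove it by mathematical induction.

At t = 17: 131072 < 187850, so the inequality fails and M ≥ 18. We prove 2^t ≥ 37t^3 + 21t^2 for all t ≥ 18.
For the base case t = 18: 2^t = 262144 and 37t^3 + 21t^2 = 222588, so 262144 ≥ 222588.
Inductive step: suppose the statement holds for some i ≥ 18, so 2^i ≥ 37i^3 + 21i^2.
Then 2^(i + 1) = 2·(2^i) ≥ 2·(37i^3 + 21i^2).
Also, for i ≥ 18 we have 2·(37i^3 + 21i^2) ≥ 37(i+1)^3 + 21(i+1)^2, since 2·(37i^3 + 21i^2) − (37(i+1)^3 + 21(i+1)^2) = 37i^3 - 90i^2 - 153i - 58, which is nonnegative for all i ≥ 18.
Combining, 2^(i + 1) ≥ 37(i+1)^3 + 21(i+1)^2.
By induction, the statement is established for all t ≥ 18.
Hence the smallest such M is 18.

M = 18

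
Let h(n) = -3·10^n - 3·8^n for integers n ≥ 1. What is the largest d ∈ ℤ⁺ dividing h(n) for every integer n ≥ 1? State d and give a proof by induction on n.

d = 6

Computing the first values: h(1) = -54 and h(2) = -492; gcd(-54, -492) = 6, so d ≤ 6.
We prove 6 | -3·10^n - 3·8^n for all n ≥ 1 by induction on n.
When n = 1: h(1) = -54 = 6·(-9), so 6 | h(1).
Inductive step: assume the claim holds for n = r, i.e. 6 | h(r). Then
h(r+1) − 10·h(r) = (-3·10^(r+1) - 3·8^(r+1)) − 10·(-3·10^r - 3·8^r) = (-3)·8^r·(8 − 10) = (6)·8^r. Since 6 | h(r) by the inductive hypothesis, 6 | 10·h(r); and 6 | 6 since 6 = 6·1. Therefore 6 | h(r+1).
By the principle of mathematical induction, the result holds for all n ≥ 1.
Therefore the largest such d is 6.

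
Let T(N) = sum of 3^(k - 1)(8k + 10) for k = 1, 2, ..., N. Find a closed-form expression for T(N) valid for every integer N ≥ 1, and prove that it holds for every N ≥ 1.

T(N) = 3^N(4N + 3) - 3

We claim T(N) = 3^N(4N + 3) - 3 for all N ≥ 1.
When N = 1: T(1) = 18, and the closed form gives 18. They agree.
Inductive step: suppose the statement holds for some k ≥ 1, so T(k) = 3^k(4k + 3) - 3.
Then T(k+1) = T(k) + (3^k(8k + 18)) = (3^k(4k + 3) - 3) + (3^k(8k + 18)).
Simplifying, T(k+1) = 12·3^k·k + 21·3^k - 3 = 3^(k+1)(4(k+1) + 3) - 3,
which is the closed form with N = k+1.
Hence, by induction on N, the claim holds for every N ≥ 1.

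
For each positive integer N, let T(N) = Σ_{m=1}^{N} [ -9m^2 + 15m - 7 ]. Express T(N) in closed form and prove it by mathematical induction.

T(N) = -N(3N^2 - 3N + 1)

We claim T(N) = -N(3N^2 - 3N + 1) for all N ≥ 1.
When N = 1: T(1) = -1, and the closed form gives -1. They agree.
Suppose the result is true for N = m, so T(m) = m(-3m^2 + 3m - 1).
Then T(m+1) = T(m) + (15m - 9(m + 1)^2 + 8) = (m(-3m^2 + 3m - 1)) + (15m - 9(m + 1)^2 + 8).
Simplifying, T(m+1) = -(m + 1)(3m^2 + 3m + 1) = -(m+1)(3(m+1)^2 - 3(m+1) + 1),
which is the closed form with N = m+1.
Hence, by induction on N, the claim holds for every N ≥ 1.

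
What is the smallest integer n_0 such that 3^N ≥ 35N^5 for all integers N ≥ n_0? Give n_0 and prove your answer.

n_0 = 16

At N = 15: 14348907 < 26578125, so the inequality fails and n_0 ≥ 16. We prove 3^N ≥ 35N^5 for all N ≥ 16.
For the base case N = 16: 3^N = 43046721 and 35N^5 = 36700160, so 43046721 ≥ 36700160.
Suppose the result is true for N = k, so 3^k ≥ 35k^5.
Then 3^(k + 1) = 3·(3^k) ≥ 3·(35k^5).
Also, for k ≥ 16 we have 3·(35k^5) ≥ 35(k+1)^5, since 3 ≥ (1 + 1/k)^5 for all k ≥ 16.
Combining, 3^(k + 1) ≥ 35(k+1)^5.
This completes the induction.
Hence the smallest such n_0 is 16.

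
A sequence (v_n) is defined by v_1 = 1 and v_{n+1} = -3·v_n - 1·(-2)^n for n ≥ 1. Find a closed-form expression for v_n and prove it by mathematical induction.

v_n = -(-2)^n - (-3)^(n - 1)

Computing the first terms: v_1 = 1, v_2 = -1, v_3 = -1. This suggests v_n = -(-2)^n - (-3)^(n - 1).
When n = 1: the formula gives 1 = 1 = v_1.
For the inductive step, assume it holds for an arbitrary r ≥ 1, so v_r = -(-2)^r - (-3)^(r - 1).
Then v_{r+1} = -3·v_r - 1·(-2)^r = -3·(-(-2)^r - (-3)^(r - 1)) - 1·(-2)^r = -(-2)^(r + 1) - (-3)^r = -(-2)^(r+1) - (-3)^((r+1) - 1),
which is the claimed formula at n = r+1.
By induction, the statement is established for all n ≥ 1.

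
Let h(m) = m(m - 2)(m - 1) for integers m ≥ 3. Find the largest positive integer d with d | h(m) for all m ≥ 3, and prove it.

Computing the first values: h(3) = 6 and h(4) = 24; gcd(6, 24) = 6, so d ≤ 6.
We prove 6 | m(m - 2)(m - 1) for all m ≥ 3 by induction on m.
Base step (m = 3): h(3) = 6 = 6·(1), so 6 | h(3).
Inductive step: assume the claim holds for m = j, i.e. 6 | h(j). Then
h(j+1) − h(j) = (j-1)·j·(j+1) − (j-2)·(j-1)·j = (j-1)·j·[(j+1) − (j-2)] = 3·(j-1)·j. The product of 2 consecutive integers is divisible by (2)! = 2, so h(j+1) − h(j) is divisible by 3·2 = 6. By the inductive hypothesis 6 | h(j), hence 6 | h(j+1).
Hence, by induction on m, the claim holds for every m ≥ 3.
Therefore the largest such d is 6.

d = 6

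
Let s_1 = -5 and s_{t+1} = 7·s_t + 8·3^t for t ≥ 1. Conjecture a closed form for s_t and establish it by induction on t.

Computing the first terms: s_1 = -5, s_2 = -11, s_3 = -5. This suggests s_t = -2·3^t + 7^(t - 1).
Base step (t = 1): the formula gives -5 = -5 = s_1.
Suppose the result is true for t = p, so s_p = -2·3^p + 7^(p - 1).
Then s_{p+1} = 7·s_p + 8·3^p = 7·(-2·3^p + 7^(p - 1)) + 8·3^p = -2·3^(p + 1) + 7^p = -2·3^(p+1) + 7^((p+1) - 1),
which is the claimed formula at t = p+1.
Hence, by induction on t, the claim holds for every t ≥ 1.

s_t = -2·3^t + 7^(t - 1)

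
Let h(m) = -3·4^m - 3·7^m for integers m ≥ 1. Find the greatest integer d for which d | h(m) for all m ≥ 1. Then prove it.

Computing the first values: h(1) = -33 and h(2) = -195; gcd(-33, -195) = 3, so d ≤ 3.
We prove 3 | -3·4^m - 3·7^m for all m ≥ 1 by induction on m.
Base case (m = 1): h(1) = -33 = 3·(-11), so 3 | h(1).
Inductive step: suppose the statement holds for some i ≥ 1, i.e. 3 | h(i). Then
h(i+1) − 7·h(i) = (-3·4^(i+1) - 3·7^(i+1)) − 7·(-3·4^i - 3·7^i) = (-3)·4^i·(4 − 7) = (9)·4^i. Since 3 | h(i) by the inductive hypothesis, 3 | 7·h(i); and 3 | 9 since 9 = 3·3. Therefore 3 | h(i+1).
Hence, by induction on m, the claim holds for every m ≥ 1.
Therefore the largest such d is 3.

d = 3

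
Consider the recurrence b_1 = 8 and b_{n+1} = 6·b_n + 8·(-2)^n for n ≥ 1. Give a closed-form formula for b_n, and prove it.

Computing the first terms: b_1 = 8, b_2 = 32, b_3 = 224. This suggests b_n = -(-2)^n + 6^n.
Base step (n = 1): the formula gives 8 = 8 = b_1.
For the inductive step, assume it holds for an arbitrary j ≥ 1, so b_j = -(-2)^j + 6^j.
Then b_{j+1} = 6·b_j + 8·(-2)^j = 6·(-(-2)^j + 6^j) + 8·(-2)^j = -(-2)^(j + 1) + 6^(j + 1),
which is the claimed formula at n = j+1.
By induction, the statement is established for all n ≥ 1.

b_n = -(-2)^n + 6^n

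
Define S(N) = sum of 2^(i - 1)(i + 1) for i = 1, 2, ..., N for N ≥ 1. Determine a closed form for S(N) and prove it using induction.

We claim S(N) = 2^N·N for all N ≥ 1.
Base step (N = 1): S(1) = 2, and the closed form gives 2. They agree.
Inductive step: assume the claim holds for N = i, so S(i) = 2^i·i.
Then S(i+1) = S(i) + (2^i(i + 2)) = (2^i·i) + (2^i(i + 2)).
Simplifying, S(i+1) = 2^(i + 1)(i + 1) = 2^(i+1)·(i+1),
which is the closed form with N = i+1.
By induction, the statement is established for all N ≥ 1.

S(N) = 2^N·N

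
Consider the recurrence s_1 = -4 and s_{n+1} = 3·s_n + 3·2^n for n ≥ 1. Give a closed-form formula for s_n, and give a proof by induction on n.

s_n = -3·2^n + 2·3^(n - 1)

Computing the first terms: s_1 = -4, s_2 = -6, s_3 = -6. This suggests s_n = -3·2^n + 2·3^(n - 1).
For the base case n = 1: the formula gives -4 = -4 = s_1.
For the inductive step, assume it holds for an arbitrary m ≥ 1, so s_m = -3·2^m + 2·3^(m - 1).
Then s_{m+1} = 3·s_m + 3·2^m = 3·(-3·2^m + 2·3^(m - 1)) + 3·2^m = -3·2^(m + 1) + 2·3^m = -3·2^(m+1) + 2·3^((m+1) - 1),
which is the claimed formula at n = m+1.
By the principle of mathematical induction, the result holds for all n ≥ 1.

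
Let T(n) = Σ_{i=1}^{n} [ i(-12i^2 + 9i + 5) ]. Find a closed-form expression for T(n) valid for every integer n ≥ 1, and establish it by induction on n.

T(n) = -n(n + 1)(3n^2 - 4)

We claim T(n) = -n(n + 1)(3n^2 - 4) for all n ≥ 1.
When n = 1: T(1) = 2, and the closed form gives 2. They agree.
Inductive step: suppose the statement holds for some i ≥ 1, so T(i) = i(-3i^3 - 3i^2 + 4i + 4).
Then T(i+1) = T(i) + ((i + 1)(9i - 12(i + 1)^2 + 14)) = (i(-3i^3 - 3i^2 + 4i + 4)) + ((i + 1)(9i - 12(i + 1)^2 + 14)).
Simplifying, T(i+1) = -(i + 1)(i + 2)(3i^2 + 6i - 1) = -(i+1)((i+1) + 1)(3(i+1)^2 - 4),
which is the closed form with n = i+1.
This completes the induction.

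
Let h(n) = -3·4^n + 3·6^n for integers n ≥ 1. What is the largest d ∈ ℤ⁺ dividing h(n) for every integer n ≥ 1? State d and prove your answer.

Computing the first values: h(1) = 6 and h(2) = 60; gcd(6, 60) = 6, so d ≤ 6.
We prove 6 | -3·4^n + 3·6^n for all n ≥ 1 by induction on n.
When n = 1: h(1) = 6 = 6·(1), so 6 | h(1).
Inductive step: assume the claim holds for n = r, i.e. 6 | h(r). Then
h(r+1) − 6·h(r) = (-3·4^(r+1) + 3·6^(r+1)) − 6·(-3·4^r + 3·6^r) = (-3)·4^r·(4 − 6) = (6)·4^r. Since 6 | h(r) by the inductive hypothesis, 6 | 6·h(r); and 6 | 6 since 6 = 6·1. Therefore 6 | h(r+1).
By the principle of mathematical induction, the result holds for all n ≥ 1.
Therefore the largest such d is 6.

d = 6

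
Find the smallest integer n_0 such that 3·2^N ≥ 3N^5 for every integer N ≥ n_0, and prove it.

n_0 = 23

At N = 22: 12582912 < 15460896, so the inequality fails and n_0 ≥ 23. We prove 3·2^N ≥ 3N^5 for all N ≥ 23.
When N = 23: 3·2^N = 25165824 and 3N^5 = 19309029, so 25165824 ≥ 19309029.
For the inductive step, assume it holds for an arbitrary i ≥ 23, so 3·2^i ≥ 3i^5.
Then 3·2^(i + 1) = 2·(3·2^i) ≥ 2·(3i^5).
Also, for i ≥ 23 we have 2·(3i^5) ≥ 3(i+1)^5, since 2 ≥ (1 + 1/i)^5 for all i ≥ 23.
Combining, 3·2^(i + 1) ≥ 3(i+1)^5.
Hence, by induction on N, the claim holds for every N ≥ 23.
Hence the smallest such n_0 is 23.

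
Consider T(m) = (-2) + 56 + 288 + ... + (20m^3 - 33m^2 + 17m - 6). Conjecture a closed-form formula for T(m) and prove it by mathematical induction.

We claim T(m) = m(5m^3 - m^2 - 3m - 3) for all m ≥ 1.
Base step (m = 1): T(1) = -2, and the closed form gives -2. They agree.
Inductive step: assume the claim holds for m = p, so T(p) = p(5p^3 - p^2 - 3p - 3).
Then T(p+1) = T(p) + (20p^3 + 27p^2 + 11p - 2) = (p(5p^3 - p^2 - 3p - 3)) + (20p^3 + 27p^2 + 11p - 2).
Simplifying, T(p+1) = (p + 1)(5p^3 + 14p^2 + 10p - 2) = (p+1)(5(p+1)^3 - (p+1)^2 - 3(p+1) - 3),
which is the closed form with m = p+1.
By the principle of mathematical induction, the result holds for all m ≥ 1.

T(m) = m(5m^3 - m^2 - 3m - 3)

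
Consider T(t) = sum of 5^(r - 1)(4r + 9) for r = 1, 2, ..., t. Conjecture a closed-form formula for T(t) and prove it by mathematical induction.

T(t) = 5^t(t + 2) - 2

We claim T(t) = 5^t(t + 2) - 2 for all t ≥ 1.
Base case (t = 1): T(1) = 13, and the closed form gives 13. They agree.
Inductive step: assume the claim holds for t = r, so T(r) = 5^r(r + 2) - 2.
Then T(r+1) = T(r) + (5^r(4r + 13)) = (5^r(r + 2) - 2) + (5^r(4r + 13)).
Simplifying, T(r+1) = 5·5^r·r + 15·5^r - 2 = 5^(r+1)((r+1) + 2) - 2,
which is the closed form with t = r+1.
This completes the induction.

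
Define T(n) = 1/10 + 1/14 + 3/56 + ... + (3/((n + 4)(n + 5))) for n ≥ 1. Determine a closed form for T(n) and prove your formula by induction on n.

T(n) = 3n/(5(n + 5))

We claim T(n) = 3n/(5(n + 5)) for all n ≥ 1.
Base step (n = 1): T(1) = 1/10, and the closed form gives 1/10. They agree.
Suppose the result is true for n = j, so T(j) = 3j/(5(j + 5)).
Then T(j+1) = T(j) + (3/((j + 5)(j + 6))) = (3j/(5(j + 5))) + (3/((j + 5)(j + 6))).
Simplifying, T(j+1) = 3(j + 1)/(5(j + 6)) = 3(j+1)/(5((j+1) + 5)),
which is the closed form with n = j+1.
By the principle of mathematical induction, the result holds for all n ≥ 1.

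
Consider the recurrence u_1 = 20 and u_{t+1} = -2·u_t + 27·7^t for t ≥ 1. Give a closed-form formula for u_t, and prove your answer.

u_t = -(-2)^(t - 1) + 3·7^t

Computing the first terms: u_1 = 20, u_2 = 149, u_3 = 1025. This suggests u_t = -(-2)^(t - 1) + 3·7^t.
Base case (t = 1): the formula gives 20 = 20 = u_1.
For the inductive step, assume it holds for an arbitrary p ≥ 1, so u_p = -(-2)^(p - 1) + 3·7^p.
Then u_{p+1} = -2·u_p + 27·7^p = -2·(-(-2)^(p - 1) + 3·7^p) + 27·7^p = -(-2)^p + 3·7^(p + 1) = -(-2)^((p+1) - 1) + 3·7^(p+1),
which is the claimed formula at t = p+1.
This completes the induction.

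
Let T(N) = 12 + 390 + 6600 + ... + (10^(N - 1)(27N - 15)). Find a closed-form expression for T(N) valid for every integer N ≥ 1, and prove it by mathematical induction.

We claim T(N) = 10^N(3N - 2) + 2 for all N ≥ 1.
Base case (N = 1): T(1) = 12, and the closed form gives 12. They agree.
For the inductive step, assume it holds for an arbitrary k ≥ 1, so T(k) = 10^k(3k - 2) + 2.
Then T(k+1) = T(k) + (10^k(27k + 12)) = (10^k(3k - 2) + 2) + (10^k(27k + 12)).
Simplifying, T(k+1) = 30·10^k·k + 10·10^k + 2 = 10^(k+1)(3(k+1) - 2) + 2,
which is the closed form with N = k+1.
By the principle of mathematical induction, the result holds for all N ≥ 1.

T(N) = 10^N(3N - 2) + 2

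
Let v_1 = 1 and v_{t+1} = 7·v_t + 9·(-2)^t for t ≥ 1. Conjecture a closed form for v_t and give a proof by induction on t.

Computing the first terms: v_1 = 1, v_2 = -11, v_3 = -41. This suggests v_t = -(-2)^t - 7^(t - 1).
When t = 1: the formula gives 1 = 1 = v_1.
For the inductive step, assume it holds for an arbitrary j ≥ 1, so v_j = -(-2)^j - 7^(j - 1).
Then v_{j+1} = 7·v_j + 9·(-2)^j = 7·(-(-2)^j - 7^(j - 1)) + 9·(-2)^j = -(-2)^(j + 1) - 7^j = -(-2)^(j+1) - 7^((j+1) - 1),
which is the claimed formula at t = j+1.
By induction, the statement is established for all t ≥ 1.

v_t = -(-2)^t - 7^(t - 1)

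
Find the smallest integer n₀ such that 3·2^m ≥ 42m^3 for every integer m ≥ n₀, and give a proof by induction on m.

At m = 15: 98304 < 141750, so the inequality fails and n₀ ≥ 16. We prove 3·2^m ≥ 42m^3 for all m ≥ 16.
Base step (m = 16): 3·2^m = 196608 and 42m^3 = 172032, so 196608 ≥ 172032.
Inductive step: assume the claim holds for m = j, so 3·2^j ≥ 42j^3.
Then 3·2^(j + 1) = 2·(3·2^j) ≥ 2·(42j^3).
Also, for j ≥ 16 we have 2·(42j^3) ≥ 42(j+1)^3, since 2 ≥ (1 + 1/j)^3 for all j ≥ 16.
Combining, 3·2^(j + 1) ≥ 42(j+1)^3.
By the principle of mathematical induction, the result holds for all m ≥ 16.
Hence the smallest such n₀ is 16.

n₀ = 16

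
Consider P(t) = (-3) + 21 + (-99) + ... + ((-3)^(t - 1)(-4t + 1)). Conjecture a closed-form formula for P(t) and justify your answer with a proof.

P(t) = (-3)^t·t

We claim P(t) = (-3)^t·t for all t ≥ 1.
For the base case t = 1: P(1) = -3, and the closed form gives -3. They agree.
Inductive step: suppose the statement holds for some m ≥ 1, so P(m) = (-3)^m·m.
Then P(m+1) = P(m) + ((-3)^m(-4m - 3)) = ((-3)^m·m) + ((-3)^m(-4m - 3)).
Simplifying, P(m+1) = (-3)^(m + 1)(m + 1) = (-3)^(m+1)·(m+1),
which is the closed form with t = m+1.
By the principle of mathematical induction, the result holds for all t ≥ 1.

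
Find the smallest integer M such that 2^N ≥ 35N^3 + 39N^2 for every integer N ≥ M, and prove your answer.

At N = 17: 131072 < 183226, so the inequality fails and M ≥ 18. We prove 2^N ≥ 35N^3 + 39N^2 for all N ≥ 18.
For the base case N = 18: 2^N = 262144 and 35N^3 + 39N^2 = 216756, so 262144 ≥ 216756.
Inductive step: assume the claim holds for N = j, so 2^j ≥ 35j^3 + 39j^2.
Then 2^(j + 1) = 2·(2^j) ≥ 2·(35j^3 + 39j^2).
Also, for j ≥ 18 we have 2·(35j^3 + 39j^2) ≥ 35(j+1)^3 + 39(j+1)^2, since 2·(35j^3 + 39j^2) − (35(j+1)^3 + 39(j+1)^2) = 35j^3 - 66j^2 - 183j - 74, which is nonnegative for all j ≥ 18.
Combining, 2^(j + 1) ≥ 35(j+1)^3 + 39(j+1)^2.
This completes the induction.
Hence the smallest such M is 18.

M = 18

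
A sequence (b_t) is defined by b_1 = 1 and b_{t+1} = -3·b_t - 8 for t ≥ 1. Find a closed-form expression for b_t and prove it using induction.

Computing the first terms: b_1 = 1, b_2 = -11, b_3 = 25. This suggests b_t = -(-3)^t - 2.
When t = 1: the formula gives 1 = 1 = b_1.
For the inductive step, assume it holds for an arbitrary p ≥ 1, so b_p = -(-3)^p - 2.
Then b_{p+1} = -3·b_p - 8 = -3·(-(-3)^p - 2) - 8 = -(-3)^(p + 1) - 2,
which is the claimed formula at t = p+1.
This completes the induction.

b_t = -(-3)^t - 2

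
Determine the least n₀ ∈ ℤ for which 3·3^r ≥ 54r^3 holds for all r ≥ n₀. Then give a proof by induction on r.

n₀ = 9

At r = 8: 19683 < 27648, so the inequality fails and n₀ ≥ 9. We prove 3·3^r ≥ 54r^3 for all r ≥ 9.
For the base case r = 9: 3·3^r = 59049 and 54r^3 = 39366, so 59049 ≥ 39366.
Inductive step: assume the claim holds for r = k, so 3·3^k ≥ 54k^3.
Then 3·3^(k + 1) = 3·(3·3^k) ≥ 3·(54k^3).
Also, for k ≥ 9 we have 3·(54k^3) ≥ 54(k+1)^3, since 3 ≥ (1 + 1/k)^3 for all k ≥ 9.
Combining, 3·3^(k + 1) ≥ 54(k+1)^3.
Hence, by induction on r, the claim holds for every r ≥ 9.
Hence the smallest such n₀ is 9.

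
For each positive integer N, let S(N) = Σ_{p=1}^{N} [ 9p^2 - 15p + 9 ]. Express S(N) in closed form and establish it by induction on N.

S(N) = 3N(N^2 - N + 1)

We claim S(N) = 3N(N^2 - N + 1) for all N ≥ 1.
When N = 1: S(1) = 3, and the closed form gives 3. They agree.
Suppose the result is true for N = p, so S(p) = 3p(p^2 - p + 1).
Then S(p+1) = S(p) + (9p^2 + 3p + 3) = (3p(p^2 - p + 1)) + (9p^2 + 3p + 3).
Simplifying, S(p+1) = 3(p + 1)(p^2 + p + 1) = 3(p+1)((p+1)^2 - (p+1) + 1),
which is the closed form with N = p+1.
This completes the induction.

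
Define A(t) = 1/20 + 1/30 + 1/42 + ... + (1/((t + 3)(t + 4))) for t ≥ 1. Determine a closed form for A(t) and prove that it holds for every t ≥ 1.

We claim A(t) = t/(4(t + 4)) for all t ≥ 1.
Base step (t = 1): A(1) = 1/20, and the closed form gives 1/20. They agree.
Suppose the result is true for t = m, so A(m) = m/(4(m + 4)).
Then A(m+1) = A(m) + (1/((m + 4)(m + 5))) = (m/(4(m + 4))) + (1/((m + 4)(m + 5))).
Simplifying, A(m+1) = (m + 1)/(4(m + 5)) = (m+1)/(4((m+1) + 4)),
which is the closed form with t = m+1.
Hence, by induction on t, the claim holds for every t ≥ 1.

A(t) = t/(4(t + 4))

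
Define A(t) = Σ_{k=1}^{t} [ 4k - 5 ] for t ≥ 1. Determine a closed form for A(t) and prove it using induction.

A(t) = t(2t - 3)

We claim A(t) = t(2t - 3) for all t ≥ 1.
Base case (t = 1): A(1) = -1, and the closed form gives -1. They agree.
Inductive step: suppose the statement holds for some k ≥ 1, so A(k) = k(2k - 3).
Then A(k+1) = A(k) + (4k - 1) = (k(2k - 3)) + (4k - 1).
Simplifying, A(k+1) = (k + 1)(2k - 1) = (k+1)(2(k+1) - 3),
which is the closed form with t = k+1.
This completes the induction.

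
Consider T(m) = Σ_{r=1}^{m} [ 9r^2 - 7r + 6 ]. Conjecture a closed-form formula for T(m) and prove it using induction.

We claim T(m) = m(3m^2 + m + 4) for all m ≥ 1.
For the base case m = 1: T(1) = 8, and the closed form gives 8. They agree.
For the inductive step, assume it holds for an arbitrary r ≥ 1, so T(r) = r(3r^2 + r + 4).
Then T(r+1) = T(r) + (9r^2 + 11r + 8) = (r(3r^2 + r + 4)) + (9r^2 + 11r + 8).
Simplifying, T(r+1) = (r + 1)(3r^2 + 7r + 8) = (r+1)(3(r+1)^2 + (r+1) + 4),
which is the closed form with m = r+1.
By induction, the statement is established for all m ≥ 1.

T(m) = m(3m^2 + m + 4)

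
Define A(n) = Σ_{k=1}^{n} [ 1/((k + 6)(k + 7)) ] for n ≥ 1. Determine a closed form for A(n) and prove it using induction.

We claim A(n) = n/(7(n + 7)) for all n ≥ 1.
When n = 1: A(1) = 1/56, and the closed form gives 1/56. They agree.
Suppose the result is true for n = k, so A(k) = k/(7(k + 7)).
Then A(k+1) = A(k) + (1/((k + 7)(k + 8))) = (k/(7(k + 7))) + (1/((k + 7)(k + 8))).
Simplifying, A(k+1) = (k + 1)/(7(k + 8)) = (k+1)/(7((k+1) + 7)),
which is the closed form with n = k+1.
This completes the induction.

A(n) = n/(7(n + 7))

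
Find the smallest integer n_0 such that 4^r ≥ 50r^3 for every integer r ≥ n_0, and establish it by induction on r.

n_0 = 8

At r = 7: 16384 < 17150, so the inequality fails and n_0 ≥ 8. We prove 4^r ≥ 50r^3 for all r ≥ 8.
Base case (r = 8): 4^r = 65536 and 50r^3 = 25600, so 65536 ≥ 25600.
Inductive step: suppose the statement holds for some p ≥ 8, so 4^p ≥ 50p^3.
Then 4^(p + 1) = 4·(4^p) ≥ 4·(50p^3).
Also, for p ≥ 8 we have 4·(50p^3) ≥ 50(p+1)^3, since 4 ≥ (1 + 1/p)^3 for all p ≥ 8.
Combining, 4^(p + 1) ≥ 50(p+1)^3.
This completes the induction.
Hence the smallest such n_0 is 8.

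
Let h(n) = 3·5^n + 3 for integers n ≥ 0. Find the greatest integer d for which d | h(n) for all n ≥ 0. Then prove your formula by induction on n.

d = 6

Computing the first values: h(0) = 6 and h(1) = 18; gcd(6, 18) = 6, so d ≤ 6.
We prove 6 | 3·5^n + 3 for all n ≥ 0 by induction on n.
When n = 0: h(0) = 6 = 6·(1), so 6 | h(0).
Inductive step: suppose the statement holds for some j ≥ 0, i.e. 6 | h(j). Then
h(j+1) = 3·5^(j+1) + 3 = 5·(3·5^j + 3) - 12 = 5·h(j) - 12. The first term is divisible by 6 by the inductive hypothesis, and -12 is divisible by 6. Hence 6 | h(j+1).
Hence, by induction on n, the claim holds for every n ≥ 0.
Therefore the largest such d is 6.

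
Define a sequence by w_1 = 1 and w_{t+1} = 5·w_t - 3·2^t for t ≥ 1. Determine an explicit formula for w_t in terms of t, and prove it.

w_t = 2^t - 5^(t - 1)

Computing the first terms: w_1 = 1, w_2 = -1, w_3 = -17. This suggests w_t = 2^t - 5^(t - 1).
Base case (t = 1): the formula gives 1 = 1 = w_1.
Suppose the result is true for t = k, so w_k = 2^k - 5^(k - 1).
Then w_{k+1} = 5·w_k - 3·2^k = 5·(2^k - 5^(k - 1)) - 3·2^k = 2^(k + 1) - 5^k = 2^(k+1) - 5^((k+1) - 1),
which is the claimed formula at t = k+1.
This completes the induction.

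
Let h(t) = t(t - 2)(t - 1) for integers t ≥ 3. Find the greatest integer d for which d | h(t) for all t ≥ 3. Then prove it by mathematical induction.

d = 6

Computing the first values: h(3) = 6 and h(4) = 24; gcd(6, 24) = 6, so d ≤ 6.
We prove 6 | t(t - 2)(t - 1) for all t ≥ 3 by induction on t.
Base case (t = 3): h(3) = 6 = 6·(1), so 6 | h(3).
Suppose the result is true for t = i, i.e. 6 | h(i). Then
h(i+1) − h(i) = (i-1)·i·(i+1) − (i-2)·(i-1)·i = (i-1)·i·[(i+1) − (i-2)] = 3·(i-1)·i. The product of 2 consecutive integers is divisible by (2)! = 2, so h(i+1) − h(i) is divisible by 3·2 = 6. By the inductive hypothesis 6 | h(i), hence 6 | h(i+1).
Hence, by induction on t, the claim holds for every t ≥ 3.
Therefore the largest such d is 6.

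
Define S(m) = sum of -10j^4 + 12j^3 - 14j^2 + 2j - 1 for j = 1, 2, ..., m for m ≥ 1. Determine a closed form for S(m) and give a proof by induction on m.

We claim S(m) = -m(2m^4 + 2m^3 + 2m^2 + 3m + 2) for all m ≥ 1.
Base step (m = 1): S(1) = -11, and the closed form gives -11. They agree.
Inductive step: suppose the statement holds for some j ≥ 1, so S(j) = j(-2j^4 - 2j^3 - 2j^2 - 3j - 2).
Then S(j+1) = S(j) + (-10j^4 - 28j^3 - 38j^2 - 30j - 11) = (j(-2j^4 - 2j^3 - 2j^2 - 3j - 2)) + (-10j^4 - 28j^3 - 38j^2 - 30j - 11).
Simplifying, S(j+1) = -(j + 1)(2j^4 + 10j^3 + 20j^2 + 21j + 11) = -(j+1)(2(j+1)^4 + 2(j+1)^3 + 2(j+1)^2 + 3(j+1) + 2),
which is the closed form with m = j+1.
Hence, by induction on m, the claim holds for every m ≥ 1.

S(m) = -m(2m^4 + 2m^3 + 2m^2 + 3m + 2)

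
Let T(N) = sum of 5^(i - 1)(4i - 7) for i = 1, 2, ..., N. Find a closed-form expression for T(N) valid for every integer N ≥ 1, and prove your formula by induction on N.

T(N) = 5^N(N - 2) + 2

We claim T(N) = 5^N(N - 2) + 2 for all N ≥ 1.
Base case (N = 1): T(1) = -3, and the closed form gives -3. They agree.
Suppose the result is true for N = i, so T(i) = 5^i(i - 2) + 2.
Then T(i+1) = T(i) + (5^i(4i - 3)) = (5^i(i - 2) + 2) + (5^i(4i - 3)).
Simplifying, T(i+1) = 5^(i + 1)i - 5^(i + 1) + 2 = 5^(i+1)((i+1) - 2) + 2,
which is the closed form with N = i+1.
Hence, by induction on N, the claim holds for every N ≥ 1.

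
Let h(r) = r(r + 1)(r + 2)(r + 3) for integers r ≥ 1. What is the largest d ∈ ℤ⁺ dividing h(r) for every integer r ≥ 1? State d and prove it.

d = 24

Computing the first values: h(1) = 24 and h(2) = 120; gcd(24, 120) = 24, so d ≤ 24.
We prove 24 | r(r + 1)(r + 2)(r + 3) for all r ≥ 1 by induction on r.
Base step (r = 1): h(1) = 24 = 24·(1), so 24 | h(1).
Inductive step: assume the claim holds for r = p, i.e. 24 | h(p). Then
h(p+1) − h(p) = (p+1)·(p+2)·(p+3)·(p+4) − p·(p+1)·(p+2)·(p+3) = (p+1)·(p+2)·(p+3)·[(p+4) − p] = 4·(p+1)·(p+2)·(p+3). The product of 3 consecutive integers is divisible by (3)! = 6, so h(p+1) − h(p) is divisible by 4·6 = 24. By the inductive hypothesis 24 | h(p), hence 24 | h(p+1).
By the principle of mathematical induction, the result holds for all r ≥ 1.
Therefore the largest such d is 24.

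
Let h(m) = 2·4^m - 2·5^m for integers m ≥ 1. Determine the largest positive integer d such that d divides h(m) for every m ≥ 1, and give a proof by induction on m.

d = 2

Computing the first values: h(1) = -2 and h(2) = -18; gcd(-2, -18) = 2, so d ≤ 2.
We prove 2 | 2·4^m - 2·5^m for all m ≥ 1 by induction on m.
Base case (m = 1): h(1) = -2 = 2·(-1), so 2 | h(1).
Inductive step: assume the claim holds for m = r, i.e. 2 | h(r). Then
h(r+1) − 5·h(r) = (2·4^(r+1) - 2·5^(r+1)) − 5·(2·4^r - 2·5^r) = (2)·4^r·(4 − 5) = (-2)·4^r. Since 2 | h(r) by the inductive hypothesis, 2 | 5·h(r); and 2 | -2 since -2 = 2·-1. Therefore 2 | h(r+1).
By induction, the statement is established for all m ≥ 1.
Therefore the largest such d is 2.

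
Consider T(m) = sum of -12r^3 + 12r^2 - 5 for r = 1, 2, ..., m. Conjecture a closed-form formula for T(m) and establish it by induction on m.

T(m) = -m(3m^3 + 2m^2 - 3m + 3)

We claim T(m) = -m(3m^3 + 2m^2 - 3m + 3) for all m ≥ 1.
When m = 1: T(1) = -5, and the closed form gives -5. They agree.
Inductive step: suppose the statement holds for some r ≥ 1, so T(r) = r(-3r^3 - 2r^2 + 3r - 3).
Then T(r+1) = T(r) + (-12(r + 1)^3 + 12(r + 1)^2 - 5) = (r(-3r^3 - 2r^2 + 3r - 3)) + (-12(r + 1)^3 + 12(r + 1)^2 - 5).
Simplifying, T(r+1) = -(r + 1)(3r^3 + 11r^2 + 10r + 5) = -(r+1)(3(r+1)^3 + 2(r+1)^2 - 3(r+1) + 3),
which is the closed form with m = r+1.
By the principle of mathematical induction, the result holds for all m ≥ 1.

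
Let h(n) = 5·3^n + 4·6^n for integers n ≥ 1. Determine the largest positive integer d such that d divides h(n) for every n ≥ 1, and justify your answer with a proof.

Computing the first values: h(1) = 39 and h(2) = 189; gcd(39, 189) = 3, so d ≤ 3.
We prove 3 | 5·3^n + 4·6^n for all n ≥ 1 by induction on n.
Base case (n = 1): h(1) = 39 = 3·(13), so 3 | h(1).
Inductive step: assume the claim holds for n = i, i.e. 3 | h(i). Then
h(i+1) − 6·h(i) = (5·3^(i+1) + 4·6^(i+1)) − 6·(5·3^i + 4·6^i) = (5)·3^i·(3 − 6) = (-15)·3^i. Since 3 | h(i) by the inductive hypothesis, 3 | 6·h(i); and 3 | -15 since -15 = 3·-5. Therefore 3 | h(i+1).
By induction, the statement is established for all n ≥ 1.
Therefore the largest such d is 3.

d = 3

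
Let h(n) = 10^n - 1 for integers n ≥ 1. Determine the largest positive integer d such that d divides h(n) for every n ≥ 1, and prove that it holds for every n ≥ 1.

d = 9

Computing the first values: h(1) = 9 and h(2) = 99; gcd(9, 99) = 9, so d ≤ 9.
We prove 9 | 10^n - 1 for all n ≥ 1 by induction on n.
Base step (n = 1): h(1) = 9 = 9·(1), so 9 | h(1).
For the inductive step, assume it holds for an arbitrary k ≥ 1, i.e. 9 | h(k). Then
10^{k+1} − 1^{k+1} = 10·10^k − 1·1^k = 10·(10^k − 1^k) + (9)·1^k. The first term is divisible by 9 by the inductive hypothesis, and the second term (9)·1^k is divisible by 9 since 9 | 9. Hence 9 | h(k+1).
Hence, by induction on n, the claim holds for every n ≥ 1.
Therefore the largest such d is 9.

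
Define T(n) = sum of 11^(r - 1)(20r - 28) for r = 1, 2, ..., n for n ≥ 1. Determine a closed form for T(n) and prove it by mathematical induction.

T(n) = 11^n(2n - 3) + 3

We claim T(n) = 11^n(2n - 3) + 3 for all n ≥ 1.
For the base case n = 1: T(1) = -8, and the closed form gives -8. They agree.
For the inductive step, assume it holds for an arbitrary r ≥ 1, so T(r) = 11^r(2r - 3) + 3.
Then T(r+1) = T(r) + (11^r(20r - 8)) = (11^r(2r - 3) + 3) + (11^r(20r - 8)).
Simplifying, T(r+1) = 22·11^r·r - 11·11^r + 3 = 11^(r+1)(2(r+1) - 3) + 3,
which is the closed form with n = r+1.
Hence, by induction on n, the claim holds for every n ≥ 1.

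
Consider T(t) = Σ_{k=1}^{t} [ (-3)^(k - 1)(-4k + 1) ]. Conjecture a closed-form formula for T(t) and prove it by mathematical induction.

T(t) = (-3)^t·t

We claim T(t) = (-3)^t·t for all t ≥ 1.
Base step (t = 1): T(1) = -3, and the closed form gives -3. They agree.
Suppose the result is true for t = k, so T(k) = (-3)^k·k.
Then T(k+1) = T(k) + ((-3)^k(-4k - 3)) = ((-3)^k·k) + ((-3)^k(-4k - 3)).
Simplifying, T(k+1) = (-3)^(k + 1)(k + 1) = (-3)^(k+1)·(k+1),
which is the closed form with t = k+1.
This completes the induction.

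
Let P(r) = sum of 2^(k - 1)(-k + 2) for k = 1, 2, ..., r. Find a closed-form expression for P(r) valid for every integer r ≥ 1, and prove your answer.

P(r) = 2^r(-r + 3) - 3

We claim P(r) = 2^r(-r + 3) - 3 for all r ≥ 1.
Base step (r = 1): P(1) = 1, and the closed form gives 1. They agree.
Inductive step: suppose the statement holds for some k ≥ 1, so P(k) = 2^k(-k + 3) - 3.
Then P(k+1) = P(k) + (2^k(-k + 1)) = (2^k(-k + 3) - 3) + (2^k(-k + 1)).
Simplifying, P(k+1) = -2^(k + 1)k + 2^(k + 2) - 3 = 2^(k+1)(-(k+1) + 3) - 3,
which is the closed form with r = k+1.
By the principle of mathematical induction, the result holds for all r ≥ 1.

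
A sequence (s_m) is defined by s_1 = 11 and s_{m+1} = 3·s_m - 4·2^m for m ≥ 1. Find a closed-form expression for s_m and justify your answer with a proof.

s_m = 2^(m + 2) + 3^m

Computing the first terms: s_1 = 11, s_2 = 25, s_3 = 59. This suggests s_m = 2^(m + 2) + 3^m.
For the base case m = 1: the formula gives 11 = 11 = s_1.
Inductive step: assume the claim holds for m = r, so s_r = 2^(r + 2) + 3^r.
Then s_{r+1} = 3·s_r - 4·2^r = 3·(2^(r + 2) + 3^r) - 4·2^r = 2^(r + 3) + 3^(r + 1) = 2^((r+1) + 2) + 3^(r+1),
which is the claimed formula at m = r+1.
Hence, by induction on m, the claim holds for every m ≥ 1.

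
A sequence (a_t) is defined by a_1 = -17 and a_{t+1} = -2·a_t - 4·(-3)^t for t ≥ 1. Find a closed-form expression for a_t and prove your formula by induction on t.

a_t = -5(-2)^(t - 1) + 4(-3)^t

Computing the first terms: a_1 = -17, a_2 = 46, a_3 = -128. This suggests a_t = -5(-2)^(t - 1) + 4(-3)^t.
Base case (t = 1): the formula gives -17 = -17 = a_1.
Inductive step: assume the claim holds for t = k, so a_k = -5(-2)^(k - 1) + 4(-3)^k.
Then a_{k+1} = -2·a_k - 4·(-3)^k = -2·(-5(-2)^(k - 1) + 4(-3)^k) - 4·(-3)^k = -5(-2)^k + 4(-3)^(k + 1) = -5(-2)^((k+1) - 1) + 4(-3)^(k+1),
which is the claimed formula at t = k+1.
Hence, by induction on t, the claim holds for every t ≥ 1.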